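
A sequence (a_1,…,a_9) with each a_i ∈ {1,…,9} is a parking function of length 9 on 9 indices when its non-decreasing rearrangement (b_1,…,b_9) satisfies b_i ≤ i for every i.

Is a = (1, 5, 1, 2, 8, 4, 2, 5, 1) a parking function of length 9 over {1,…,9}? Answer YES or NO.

Sorted: b = (1, 1, 1, 2, 2, 4, 5, 5, 8).
  b_1=1 ≤ 1
  b_2=1 ≤ 2
  b_3=1 ≤ 3
  b_4=2 ≤ 4
  b_5=2 ≤ 5
  b_6=4 ≤ 6
  b_7=5 ≤ 7
  b_8=5 ≤ 8
  b_9=8 ≤ 9
All bounds hold ⇒ YES

YES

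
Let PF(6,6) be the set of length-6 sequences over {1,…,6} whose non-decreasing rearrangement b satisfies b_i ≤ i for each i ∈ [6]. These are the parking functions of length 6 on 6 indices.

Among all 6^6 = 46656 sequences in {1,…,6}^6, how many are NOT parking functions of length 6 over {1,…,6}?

29849

|PF| = (6+1−6)·(6+1)^{6−1} = 1 · 16807 = 16807 [KW]
E.g. (6,3,3,2,4,3) → sorted (2,3,3,3,4,6): b_1=2>1, not a PF.
Total 46656; non-PF = 46656−16807 = 29849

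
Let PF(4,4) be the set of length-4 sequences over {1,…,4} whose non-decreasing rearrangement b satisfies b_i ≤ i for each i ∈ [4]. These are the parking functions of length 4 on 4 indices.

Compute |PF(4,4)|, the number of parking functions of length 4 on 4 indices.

125

#PF = (5−4)·5^(4−1) = 1·125 = 125 (Pollak)
E.g. (1,3,2,2) → sorted (1,2,2,3): b_i ≤ i ∀i, a PF.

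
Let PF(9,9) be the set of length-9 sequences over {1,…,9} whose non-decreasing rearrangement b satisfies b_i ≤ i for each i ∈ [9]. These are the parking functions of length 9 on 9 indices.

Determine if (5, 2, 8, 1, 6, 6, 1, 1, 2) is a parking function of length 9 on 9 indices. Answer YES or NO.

Order a: b = (1, 1, 1, 2, 2, 5, 6, 6, 8).
  b_1=1 ≤ 1
  b_2=1 ≤ 2
  b_3=1 ≤ 3
  b_4=2 ≤ 4
  b_5=2 ≤ 5
  b_6=5 ≤ 6
  b_7=6 ≤ 7
  b_8=6 ≤ 8
  b_9=8 ≤ 9
All bounds hold ⇒ YES

YES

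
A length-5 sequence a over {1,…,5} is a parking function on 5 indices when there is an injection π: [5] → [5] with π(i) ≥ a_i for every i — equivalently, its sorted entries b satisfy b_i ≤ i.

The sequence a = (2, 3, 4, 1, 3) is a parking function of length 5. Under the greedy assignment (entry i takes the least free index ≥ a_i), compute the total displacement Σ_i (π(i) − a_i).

2

Σπ = 5·6/2 = 15 (π permutes [5]); Σa = 2+3+4+1+3 = 13; disp = 15−13 = 2.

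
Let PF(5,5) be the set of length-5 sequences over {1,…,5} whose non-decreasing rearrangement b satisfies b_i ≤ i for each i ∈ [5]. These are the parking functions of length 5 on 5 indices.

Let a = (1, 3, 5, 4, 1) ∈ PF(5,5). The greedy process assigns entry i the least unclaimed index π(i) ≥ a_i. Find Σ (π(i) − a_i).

Σπ = 15 ({1..5} each once); Σa = 1+3+5+4+1 = 14; disp = 15−14 = 1.

1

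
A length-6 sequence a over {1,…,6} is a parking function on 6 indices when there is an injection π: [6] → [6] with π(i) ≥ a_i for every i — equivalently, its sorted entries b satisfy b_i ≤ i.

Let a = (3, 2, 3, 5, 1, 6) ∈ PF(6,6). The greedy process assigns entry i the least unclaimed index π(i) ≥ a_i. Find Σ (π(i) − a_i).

Σπ = 6·7/2 = 21 (π permutes [6]); Σa = 3+2+3+5+1+6 = 20; disp = 21−20 = 1.

1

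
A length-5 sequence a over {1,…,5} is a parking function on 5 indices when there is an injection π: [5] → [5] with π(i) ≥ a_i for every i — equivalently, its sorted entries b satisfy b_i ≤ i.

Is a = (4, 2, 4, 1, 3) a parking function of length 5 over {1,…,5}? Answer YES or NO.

YES

Order a: b = (1, 2, 3, 4, 4).
  b_1=1 ≤ 1
  b_2=2 ≤ 2
  b_3=3 ≤ 3
  b_4=4 ≤ 4
  b_5=4 ≤ 5
All bounds hold ⇒ YES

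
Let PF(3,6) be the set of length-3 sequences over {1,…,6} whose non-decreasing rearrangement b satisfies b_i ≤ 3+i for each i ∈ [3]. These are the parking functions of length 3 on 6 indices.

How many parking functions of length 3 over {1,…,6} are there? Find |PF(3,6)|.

196

|PF| = (6−3+1)·(6+1)^(3−1) = 4 · 49 = 196 [KW]
One tuple (3,5,5) → sorted (3,5,5): b_i ≤ 3+i ∀i, a PF.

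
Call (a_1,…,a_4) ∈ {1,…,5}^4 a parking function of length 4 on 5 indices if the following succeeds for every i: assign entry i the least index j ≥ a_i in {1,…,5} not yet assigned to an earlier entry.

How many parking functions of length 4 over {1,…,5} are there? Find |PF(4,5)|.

Count = (5+1−4)·(5+1)^{4−1} = 2×216 = 432 (Pollak)
E.g. (1,5,3,1) → sorted (1,1,3,5): b_i ≤ 1+i ∀i, a PF.

432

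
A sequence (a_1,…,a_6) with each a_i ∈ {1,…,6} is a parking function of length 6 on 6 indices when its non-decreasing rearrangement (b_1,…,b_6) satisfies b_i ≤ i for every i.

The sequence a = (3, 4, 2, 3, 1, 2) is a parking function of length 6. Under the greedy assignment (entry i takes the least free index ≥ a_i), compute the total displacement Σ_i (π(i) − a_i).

6

Σπ(i) = 1+…+6 = 21; Σa = 3+4+2+3+1+2 = 15; disp = 21−15 = 6.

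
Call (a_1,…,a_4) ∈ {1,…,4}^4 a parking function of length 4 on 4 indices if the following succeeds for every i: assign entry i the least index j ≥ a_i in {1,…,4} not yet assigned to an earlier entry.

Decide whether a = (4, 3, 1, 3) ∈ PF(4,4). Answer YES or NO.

Rearranged: b = (1, 3, 3, 4).
  b_1=1 ≤ 1
  b_2=3 > 2
  fails at i=2 ⇒ NO

NO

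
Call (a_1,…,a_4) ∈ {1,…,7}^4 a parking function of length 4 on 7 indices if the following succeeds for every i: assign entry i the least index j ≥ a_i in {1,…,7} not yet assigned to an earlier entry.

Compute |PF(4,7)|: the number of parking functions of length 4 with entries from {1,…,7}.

2048

Count = (8−4)·8^(4−1) = 4×512 = 2048 (Pollak)
One tuple (1,3,3,6) → sorted (1,3,3,6): b_i ≤ 3+i ∀i, a PF.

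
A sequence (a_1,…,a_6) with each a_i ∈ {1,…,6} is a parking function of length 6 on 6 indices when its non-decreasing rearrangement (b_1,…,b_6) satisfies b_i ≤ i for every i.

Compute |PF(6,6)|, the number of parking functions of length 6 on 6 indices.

|PF| = (6−6+1)·(6+1)^(6−1) = 1·16807 = 16807 [KW]
One tuple (2,1,6,1,2,2) → sorted (1,1,2,2,2,6): b_i ≤ i ∀i, a PF.

16807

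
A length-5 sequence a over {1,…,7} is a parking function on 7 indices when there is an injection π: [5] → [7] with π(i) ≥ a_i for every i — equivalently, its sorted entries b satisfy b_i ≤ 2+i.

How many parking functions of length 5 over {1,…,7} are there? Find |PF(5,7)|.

12288

Count = 3·8^4 = 3·4096 = 12288
Example (1,3,6,7,1) → sorted (1,1,3,6,7): b_i ≤ 2+i ∀i, a PF.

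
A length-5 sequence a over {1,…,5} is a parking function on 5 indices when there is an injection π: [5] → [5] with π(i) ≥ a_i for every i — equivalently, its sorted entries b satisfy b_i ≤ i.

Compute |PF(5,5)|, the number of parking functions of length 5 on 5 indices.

1296

Count = 1·6^4 = 1 · 1296 = 1296
Check (4,1,5,2,3) → sorted (1,2,3,4,5): b_i ≤ i ∀i, a PF.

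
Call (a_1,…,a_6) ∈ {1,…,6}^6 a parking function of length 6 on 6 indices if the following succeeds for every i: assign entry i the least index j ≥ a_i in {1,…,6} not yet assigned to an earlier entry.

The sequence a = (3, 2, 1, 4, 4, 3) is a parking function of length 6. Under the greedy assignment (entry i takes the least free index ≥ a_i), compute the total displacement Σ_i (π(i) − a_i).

4

Σπ(i) = 1+…+6 = 21; Σa = 3+2+1+4+4+3 = 17; disp = 21−17 = 4.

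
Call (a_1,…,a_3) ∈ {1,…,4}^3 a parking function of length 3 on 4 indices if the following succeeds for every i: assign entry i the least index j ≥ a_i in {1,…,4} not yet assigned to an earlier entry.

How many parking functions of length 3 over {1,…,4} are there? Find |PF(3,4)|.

50

|PF(3,4)| = (4−3+1)·(4+1)^(3−1) = 2·25 = 50 (Pollak)
Check (1,1,2) → sorted (1,1,2): b_i ≤ 1+i ∀i, a PF.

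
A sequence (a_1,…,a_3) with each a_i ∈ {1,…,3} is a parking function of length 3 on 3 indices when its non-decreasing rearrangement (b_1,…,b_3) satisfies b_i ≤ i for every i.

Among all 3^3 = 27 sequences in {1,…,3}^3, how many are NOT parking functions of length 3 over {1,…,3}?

11

|PF(3,3)| = (3+1−3)·(3+1)^{3−1} = 1·16 = 16 (Konheim–Weiss)
One tuple (3,3,2) → sorted (2,3,3): b_1=2>1, not a PF.
3^3 − 16 = 27 − 16 = 11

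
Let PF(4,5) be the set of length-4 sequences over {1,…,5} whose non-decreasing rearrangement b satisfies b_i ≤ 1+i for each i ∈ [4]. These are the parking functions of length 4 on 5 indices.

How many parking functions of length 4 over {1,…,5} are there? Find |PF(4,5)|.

432

|PF(4,5)| = (5−4+1)·(5+1)^(4−1) = 2×216 = 432 (Pollak)
Check (2,1,4,3) → sorted (1,2,3,4): b_i ≤ 1+i ∀i, a PF.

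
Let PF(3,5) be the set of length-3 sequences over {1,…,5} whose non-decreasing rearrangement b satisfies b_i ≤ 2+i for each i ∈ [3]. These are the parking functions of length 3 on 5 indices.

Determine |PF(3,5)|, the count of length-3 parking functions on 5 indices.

108

|PF| = (5+1−3)·(5+1)^{3−1} = 3×36 = 108 [KW]
Check (3,1,1) → sorted (1,1,3): b_i ≤ 2+i ∀i, a PF.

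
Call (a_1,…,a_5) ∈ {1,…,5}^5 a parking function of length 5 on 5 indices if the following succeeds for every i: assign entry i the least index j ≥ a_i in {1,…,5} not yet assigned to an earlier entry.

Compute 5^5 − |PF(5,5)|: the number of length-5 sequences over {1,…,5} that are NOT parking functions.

1829

Count = 1·6^4 = 1×1296 = 1296 (Pollak)
Check (1,5,4,5,4) → sorted (1,4,4,5,5): b_2=4>2, not a PF.
5^5 − 1296 = 3125 − 1296 = 1829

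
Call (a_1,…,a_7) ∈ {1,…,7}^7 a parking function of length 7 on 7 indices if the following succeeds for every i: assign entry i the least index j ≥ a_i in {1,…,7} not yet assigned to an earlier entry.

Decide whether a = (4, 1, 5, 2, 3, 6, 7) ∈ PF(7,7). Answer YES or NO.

YES

Order a: b = (1, 2, 3, 4, 5, 6, 7).
  b_1=1 ≤ 1
  b_2=2 ≤ 2
  b_3=3 ≤ 3
  b_4=4 ≤ 4
  b_5=5 ≤ 5
  b_6=6 ≤ 6
  b_7=7 ≤ 7
All bounds hold ⇒ YES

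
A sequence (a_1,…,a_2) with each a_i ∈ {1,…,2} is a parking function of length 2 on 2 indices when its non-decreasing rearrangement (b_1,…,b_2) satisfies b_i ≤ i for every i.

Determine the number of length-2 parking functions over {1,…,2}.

Count = (2−2+1)·(2+1)^(2−1) = 1 · 3 = 3 (Konheim–Weiss)
E.g. (2,1) → sorted (1,2): b_i ≤ i ∀i, a PF.

3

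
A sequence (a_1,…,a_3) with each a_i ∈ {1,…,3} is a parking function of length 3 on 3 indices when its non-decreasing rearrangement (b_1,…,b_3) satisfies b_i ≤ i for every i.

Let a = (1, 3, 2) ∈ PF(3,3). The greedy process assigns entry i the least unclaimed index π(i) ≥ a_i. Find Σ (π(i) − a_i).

0

Σπ(i) = 1+…+3 = 6; Σa = 1+3+2 = 6; disp = 6−6 = 0.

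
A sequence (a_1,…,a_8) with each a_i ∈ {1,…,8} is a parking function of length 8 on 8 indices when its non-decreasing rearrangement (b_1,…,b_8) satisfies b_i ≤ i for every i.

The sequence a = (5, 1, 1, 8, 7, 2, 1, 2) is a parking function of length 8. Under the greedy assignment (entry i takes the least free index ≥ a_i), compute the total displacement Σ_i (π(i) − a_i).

Σπ(i) = 1+…+8 = 36; Σa = 5+1+1+8+7+2+1+2 = 27; disp = 36−27 = 9.

9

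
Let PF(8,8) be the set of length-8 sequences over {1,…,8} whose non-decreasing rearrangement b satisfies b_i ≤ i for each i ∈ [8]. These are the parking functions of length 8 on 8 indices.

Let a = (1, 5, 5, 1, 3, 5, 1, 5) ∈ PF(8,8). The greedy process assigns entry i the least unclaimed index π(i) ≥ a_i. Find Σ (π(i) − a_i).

Σπ = 8·9/2 = 36 (π permutes [8]); Σa = 1+5+5+1+3+5+1+5 = 26; disp = 36−26 = 10.

10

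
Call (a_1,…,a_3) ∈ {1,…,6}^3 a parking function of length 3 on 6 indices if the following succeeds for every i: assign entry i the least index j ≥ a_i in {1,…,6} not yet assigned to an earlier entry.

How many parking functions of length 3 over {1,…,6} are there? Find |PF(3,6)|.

Count = 4·7^2 = 4·49 = 196
E.g. (4,5,5) → sorted (4,5,5): b_i ≤ 3+i ∀i, a PF.

196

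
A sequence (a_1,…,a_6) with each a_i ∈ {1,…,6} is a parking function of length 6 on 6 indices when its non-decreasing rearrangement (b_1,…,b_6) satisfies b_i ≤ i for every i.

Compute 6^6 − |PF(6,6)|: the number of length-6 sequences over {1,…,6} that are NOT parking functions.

Count = (7−6)·7^(6−1) = 1 · 16807 = 16807
One tuple (4,3,5,3,3,5) → sorted (3,3,3,4,5,5): b_1=3>1, not a PF.
So 46656 − 16807 = 29849 fail.

29849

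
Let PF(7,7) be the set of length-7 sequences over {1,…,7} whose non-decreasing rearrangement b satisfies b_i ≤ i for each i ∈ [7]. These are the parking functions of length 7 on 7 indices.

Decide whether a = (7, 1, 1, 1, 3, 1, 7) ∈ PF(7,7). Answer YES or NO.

NO

Rearranged: b = (1, 1, 1, 1, 3, 7, 7).
  b_1=1 ≤ 1
  b_2=1 ≤ 2
  b_3=1 ≤ 3
  b_4=1 ≤ 4
  b_5=3 ≤ 5
  b_6=7 > 6
  fails at i=6 ⇒ NO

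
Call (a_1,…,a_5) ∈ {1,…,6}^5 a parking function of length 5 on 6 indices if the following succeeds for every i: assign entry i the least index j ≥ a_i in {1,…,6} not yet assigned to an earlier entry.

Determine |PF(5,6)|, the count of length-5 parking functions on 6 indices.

Count = 2·7^4 = 2×2401 = 4802 [KW]
One tuple (2,6,1,1,2) → sorted (1,1,2,2,6): b_i ≤ 1+i ∀i, a PF.

4802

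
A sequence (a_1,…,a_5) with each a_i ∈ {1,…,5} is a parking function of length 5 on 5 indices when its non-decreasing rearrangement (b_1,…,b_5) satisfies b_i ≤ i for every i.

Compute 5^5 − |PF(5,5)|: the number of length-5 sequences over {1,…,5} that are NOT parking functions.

1829

|PF(5,5)| = (5−5+1)·(5+1)^(5−1) = 1·1296 = 1296 (Konheim–Weiss)
Check (3,5,5,4,5) → sorted (3,4,5,5,5): b_1=3>1, not a PF.
5^5 − 1296 = 3125 − 1296 = 1829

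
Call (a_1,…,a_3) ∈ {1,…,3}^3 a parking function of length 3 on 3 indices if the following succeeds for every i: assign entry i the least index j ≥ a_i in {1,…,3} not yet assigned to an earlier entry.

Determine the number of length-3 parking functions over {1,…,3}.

|PF(3,3)| = (3+1−3)·(3+1)^{3−1} = 1 · 16 = 16
Example (1,3,2) → sorted (1,2,3): b_i ≤ i ∀i, a PF.

16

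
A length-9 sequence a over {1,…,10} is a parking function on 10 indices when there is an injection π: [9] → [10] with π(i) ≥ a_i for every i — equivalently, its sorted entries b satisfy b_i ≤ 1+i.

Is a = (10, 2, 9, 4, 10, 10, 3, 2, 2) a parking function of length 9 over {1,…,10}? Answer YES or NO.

Sorted: b = (2, 2, 2, 3, 4, 9, 10, 10, 10).
  b_1=2 ≤ 2
  b_2=2 ≤ 3
  b_3=2 ≤ 4
  b_4=3 ≤ 5
  b_5=4 ≤ 6
  b_6=9 > 7
  fails at i=6 ⇒ NO

NO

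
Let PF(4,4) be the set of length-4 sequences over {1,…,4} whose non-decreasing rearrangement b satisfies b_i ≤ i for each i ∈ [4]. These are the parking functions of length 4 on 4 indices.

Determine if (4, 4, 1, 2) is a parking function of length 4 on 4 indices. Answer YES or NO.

NO

Sorted: b = (1, 2, 4, 4).
  b_1=1 ≤ 1
  b_2=2 ≤ 2
  b_3=4 > 3
  fails at i=3 ⇒ NO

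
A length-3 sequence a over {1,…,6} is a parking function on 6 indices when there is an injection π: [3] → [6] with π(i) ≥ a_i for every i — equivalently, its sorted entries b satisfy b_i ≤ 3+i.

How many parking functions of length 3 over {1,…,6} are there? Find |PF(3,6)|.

Count = (7−3)·7^(3−1) = 4 · 49 = 196
Check (5,3,3) → sorted (3,3,5): b_i ≤ 3+i ∀i, a PF.

196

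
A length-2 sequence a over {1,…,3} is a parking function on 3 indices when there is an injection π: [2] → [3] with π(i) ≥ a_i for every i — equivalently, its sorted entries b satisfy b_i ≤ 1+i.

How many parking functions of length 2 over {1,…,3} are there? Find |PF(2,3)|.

8

|PF| = (3+1−2)·(3+1)^{2−1} = 2 · 4 = 8 [KW]
Example (2,2) → sorted (2,2): b_i ≤ 1+i ∀i, a PF.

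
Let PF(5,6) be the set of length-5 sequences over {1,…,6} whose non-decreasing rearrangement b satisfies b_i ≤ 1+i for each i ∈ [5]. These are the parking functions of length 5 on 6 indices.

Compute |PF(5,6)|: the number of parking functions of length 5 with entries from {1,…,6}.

4802

|PF| = (6−5+1)·(6+1)^(5−1) = 2 · 2401 = 4802
Example (5,5,1,3,2) → sorted (1,2,3,5,5): b_i ≤ 1+i ∀i, a PF.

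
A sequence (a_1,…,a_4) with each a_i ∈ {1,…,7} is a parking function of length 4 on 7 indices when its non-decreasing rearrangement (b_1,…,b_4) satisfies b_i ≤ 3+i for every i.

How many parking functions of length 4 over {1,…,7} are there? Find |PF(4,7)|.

2048

Count = (7+1−4)·(7+1)^{4−1} = 4 · 512 = 2048 (Pollak)
Example (1,6,4,3) → sorted (1,3,4,6): b_i ≤ 3+i ∀i, a PF.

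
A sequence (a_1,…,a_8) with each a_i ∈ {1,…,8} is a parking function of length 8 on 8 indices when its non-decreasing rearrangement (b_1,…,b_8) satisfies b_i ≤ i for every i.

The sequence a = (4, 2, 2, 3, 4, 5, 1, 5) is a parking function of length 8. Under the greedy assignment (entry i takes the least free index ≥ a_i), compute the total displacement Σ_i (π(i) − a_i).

Σπ = 8·9/2 = 36 (π permutes [8]); Σa = 4+2+2+3+4+5+1+5 = 26; disp = 36−26 = 10.

10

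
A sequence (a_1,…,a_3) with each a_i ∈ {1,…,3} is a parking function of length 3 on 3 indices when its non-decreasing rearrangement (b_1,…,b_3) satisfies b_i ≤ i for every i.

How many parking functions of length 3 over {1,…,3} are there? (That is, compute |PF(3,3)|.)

16

|PF(3,3)| = (3+1−3)·(3+1)^{3−1} = 1·16 = 16 [KW]
Check (1,3,2) → sorted (1,2,3): b_i ≤ i ∀i, a PF.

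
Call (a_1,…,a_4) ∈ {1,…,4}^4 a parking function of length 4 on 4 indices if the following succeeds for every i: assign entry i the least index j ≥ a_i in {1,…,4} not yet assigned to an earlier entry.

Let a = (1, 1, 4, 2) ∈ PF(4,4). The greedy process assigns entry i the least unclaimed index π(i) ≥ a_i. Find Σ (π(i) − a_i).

2

Σπ(i) = 1+…+4 = 10; Σa = 1+1+4+2 = 8; disp = 10−8 = 2.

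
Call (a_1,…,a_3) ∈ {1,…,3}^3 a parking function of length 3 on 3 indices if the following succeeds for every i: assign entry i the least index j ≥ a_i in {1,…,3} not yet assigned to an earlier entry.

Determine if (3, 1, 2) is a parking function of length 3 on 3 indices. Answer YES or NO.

YES

Sorted: b = (1, 2, 3).
  b_1=1 ≤ 1
  b_2=2 ≤ 2
  b_3=3 ≤ 3
All bounds hold ⇒ YES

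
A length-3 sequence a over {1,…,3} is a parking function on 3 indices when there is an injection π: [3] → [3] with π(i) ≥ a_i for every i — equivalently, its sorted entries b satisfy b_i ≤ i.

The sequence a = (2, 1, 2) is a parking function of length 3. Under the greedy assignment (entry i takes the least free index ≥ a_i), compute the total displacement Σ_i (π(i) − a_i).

1

Σπ(i) = 1+…+3 = 6; Σa = 2+1+2 = 5; disp = 6−5 = 1.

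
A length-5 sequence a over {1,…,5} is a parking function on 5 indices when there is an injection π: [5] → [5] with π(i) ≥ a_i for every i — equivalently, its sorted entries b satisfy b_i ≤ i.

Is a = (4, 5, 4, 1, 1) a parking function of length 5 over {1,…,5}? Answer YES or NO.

Order a: b = (1, 1, 4, 4, 5).
  b_1=1 ≤ 1
  b_2=1 ≤ 2
  b_3=4 > 3
  fails at i=3 ⇒ NO

NO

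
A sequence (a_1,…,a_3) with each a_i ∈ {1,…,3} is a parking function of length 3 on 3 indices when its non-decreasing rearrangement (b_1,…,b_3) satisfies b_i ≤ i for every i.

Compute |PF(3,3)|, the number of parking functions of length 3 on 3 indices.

16

Count = 1·4^2 = 1·16 = 16 (Pollak)
E.g. (1,2,3) → sorted (1,2,3): b_i ≤ i ∀i, a PF.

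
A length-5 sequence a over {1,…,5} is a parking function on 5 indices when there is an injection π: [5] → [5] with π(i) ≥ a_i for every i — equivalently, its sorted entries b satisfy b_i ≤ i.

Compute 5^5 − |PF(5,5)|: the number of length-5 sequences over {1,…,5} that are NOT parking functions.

1829

#PF = (5−5+1)·(5+1)^(5−1) = 1 · 1296 = 1296
One tuple (2,5,4,5,4) → sorted (2,4,4,5,5): b_1=2>1, not a PF.
So 3125 − 1296 = 1829 fail.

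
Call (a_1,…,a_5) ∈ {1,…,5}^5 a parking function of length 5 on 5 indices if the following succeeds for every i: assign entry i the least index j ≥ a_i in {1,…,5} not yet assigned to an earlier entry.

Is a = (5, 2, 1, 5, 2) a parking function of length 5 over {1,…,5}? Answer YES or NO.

Sorted: b = (1, 2, 2, 5, 5).
  b_1=1 ≤ 1
  b_2=2 ≤ 2
  b_3=2 ≤ 3
  b_4=5 > 4
  fails at i=4 ⇒ NO

NO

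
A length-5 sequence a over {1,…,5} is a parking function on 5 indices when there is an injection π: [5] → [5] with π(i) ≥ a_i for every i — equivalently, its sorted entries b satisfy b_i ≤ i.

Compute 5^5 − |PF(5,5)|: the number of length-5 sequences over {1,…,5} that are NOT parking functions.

1829

|PF(5,5)| = (5−5+1)·(5+1)^(5−1) = 1·1296 = 1296 (Konheim–Weiss)
Check (5,2,4,5,5) → sorted (2,4,5,5,5): b_1=2>1, not a PF.
Total 3125; non-PF = 3125−1296 = 1829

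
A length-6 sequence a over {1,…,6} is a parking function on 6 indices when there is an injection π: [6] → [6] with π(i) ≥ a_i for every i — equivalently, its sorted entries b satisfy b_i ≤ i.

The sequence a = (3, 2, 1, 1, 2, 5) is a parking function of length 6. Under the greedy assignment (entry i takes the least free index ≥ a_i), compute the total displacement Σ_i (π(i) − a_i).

Σπ = 21 ({1..6} each once); Σa = 3+2+1+1+2+5 = 14; disp = 21−14 = 7.

7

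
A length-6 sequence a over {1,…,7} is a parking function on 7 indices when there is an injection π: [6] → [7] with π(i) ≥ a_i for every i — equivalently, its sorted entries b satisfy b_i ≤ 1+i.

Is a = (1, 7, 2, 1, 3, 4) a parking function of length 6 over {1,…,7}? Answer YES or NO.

Sorted: b = (1, 1, 2, 3, 4, 7).
  b_1=1 ≤ 2
  b_2=1 ≤ 3
  b_3=2 ≤ 4
  b_4=3 ≤ 5
  b_5=4 ≤ 6
  b_6=7 ≤ 7
All bounds hold ⇒ YES

YES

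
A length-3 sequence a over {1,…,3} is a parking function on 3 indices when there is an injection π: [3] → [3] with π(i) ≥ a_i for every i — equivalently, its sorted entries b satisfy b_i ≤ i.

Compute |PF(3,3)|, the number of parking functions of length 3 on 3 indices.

|PF(3,3)| = 1·4^2 = 1×16 = 16 (Konheim–Weiss)
One tuple (3,1,2) → sorted (1,2,3): b_i ≤ i ∀i, a PF.

16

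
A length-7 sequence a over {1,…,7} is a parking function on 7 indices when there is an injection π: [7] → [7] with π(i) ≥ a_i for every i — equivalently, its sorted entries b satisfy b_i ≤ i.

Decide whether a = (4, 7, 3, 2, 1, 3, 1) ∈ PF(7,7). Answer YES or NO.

YES

Order a: b = (1, 1, 2, 3, 3, 4, 7).
  b_1=1 ≤ 1
  b_2=1 ≤ 2
  b_3=2 ≤ 3
  b_4=3 ≤ 4
  b_5=3 ≤ 5
  b_6=4 ≤ 6
  b_7=7 ≤ 7
All bounds hold ⇒ YES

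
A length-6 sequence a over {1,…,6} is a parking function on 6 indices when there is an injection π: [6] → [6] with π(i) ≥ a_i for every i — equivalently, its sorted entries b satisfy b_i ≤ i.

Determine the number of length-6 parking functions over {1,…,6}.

Count = (6+1−6)·(6+1)^{6−1} = 1×16807 = 16807 (Pollak)
Example (1,1,2,2,6,3) → sorted (1,1,2,2,3,6): b_i ≤ i ∀i, a PF.

16807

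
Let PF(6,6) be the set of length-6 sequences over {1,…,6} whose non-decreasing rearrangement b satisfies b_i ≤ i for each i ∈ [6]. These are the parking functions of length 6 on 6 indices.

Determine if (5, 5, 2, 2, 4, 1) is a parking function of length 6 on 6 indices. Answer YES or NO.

Rearranged: b = (1, 2, 2, 4, 5, 5).
  b_1=1 ≤ 1
  b_2=2 ≤ 2
  b_3=2 ≤ 3
  b_4=4 ≤ 4
  b_5=5 ≤ 5
  b_6=5 ≤ 6
All bounds hold ⇒ YES

YES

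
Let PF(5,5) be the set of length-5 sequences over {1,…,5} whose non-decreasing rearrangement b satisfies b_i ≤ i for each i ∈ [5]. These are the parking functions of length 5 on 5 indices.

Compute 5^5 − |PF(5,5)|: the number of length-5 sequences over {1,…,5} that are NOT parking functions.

Count = (6−5)·6^(5−1) = 1×1296 = 1296
Example (5,4,3,5,5) → sorted (3,4,5,5,5): b_1=3>1, not a PF.
Total 3125; non-PF = 3125−1296 = 1829

1829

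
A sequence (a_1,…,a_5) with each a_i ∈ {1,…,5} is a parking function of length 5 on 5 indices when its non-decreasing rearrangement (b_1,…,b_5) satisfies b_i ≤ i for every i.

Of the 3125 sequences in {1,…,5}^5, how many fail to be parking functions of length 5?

Count = 1·6^4 = 1 · 1296 = 1296 (Konheim–Weiss)
Example (5,3,5,5,3) → sorted (3,3,5,5,5): b_1=3>1, not a PF.
So 3125 − 1296 = 1829 fail.

1829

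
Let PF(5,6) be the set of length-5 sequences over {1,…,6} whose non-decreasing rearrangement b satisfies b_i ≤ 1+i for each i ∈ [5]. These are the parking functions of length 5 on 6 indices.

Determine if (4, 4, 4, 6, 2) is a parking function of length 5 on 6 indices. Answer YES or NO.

Order a: b = (2, 4, 4, 4, 6).
  b_1=2 ≤ 2
  b_2=4 > 3
  fails at i=2 ⇒ NO

NO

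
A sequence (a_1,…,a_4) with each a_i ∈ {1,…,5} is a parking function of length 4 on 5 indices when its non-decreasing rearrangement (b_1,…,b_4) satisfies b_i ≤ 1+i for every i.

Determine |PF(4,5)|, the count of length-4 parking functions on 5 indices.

432

|PF| = (5−4+1)·(5+1)^(4−1) = 2×216 = 432 (Pollak)
Example (2,3,5,2) → sorted (2,2,3,5): b_i ≤ 1+i ∀i, a PF.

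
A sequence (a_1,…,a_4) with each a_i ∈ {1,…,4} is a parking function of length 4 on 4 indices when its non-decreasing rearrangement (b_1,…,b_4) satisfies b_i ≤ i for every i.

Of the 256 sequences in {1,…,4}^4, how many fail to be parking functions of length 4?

131

#PF = 1·5^3 = 1×125 = 125
One tuple (4,3,4,4) → sorted (3,4,4,4): b_1=3>1, not a PF.
So 256 − 125 = 131 fail.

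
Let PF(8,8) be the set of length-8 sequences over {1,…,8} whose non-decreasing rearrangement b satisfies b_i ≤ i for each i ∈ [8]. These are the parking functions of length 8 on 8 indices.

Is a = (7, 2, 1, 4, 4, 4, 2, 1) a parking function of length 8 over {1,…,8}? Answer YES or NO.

YES

Rearranged: b = (1, 1, 2, 2, 4, 4, 4, 7).
  b_1=1 ≤ 1
  b_2=1 ≤ 2
  b_3=2 ≤ 3
  b_4=2 ≤ 4
  b_5=4 ≤ 5
  b_6=4 ≤ 6
  b_7=4 ≤ 7
  b_8=7 ≤ 8
All bounds hold ⇒ YES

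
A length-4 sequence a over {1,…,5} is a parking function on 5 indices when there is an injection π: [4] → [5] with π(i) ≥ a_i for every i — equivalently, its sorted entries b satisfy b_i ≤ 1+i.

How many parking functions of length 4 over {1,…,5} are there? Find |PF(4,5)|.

432

#PF = 2·6^3 = 2·216 = 432
E.g. (2,1,2,5) → sorted (1,2,2,5): b_i ≤ 1+i ∀i, a PF.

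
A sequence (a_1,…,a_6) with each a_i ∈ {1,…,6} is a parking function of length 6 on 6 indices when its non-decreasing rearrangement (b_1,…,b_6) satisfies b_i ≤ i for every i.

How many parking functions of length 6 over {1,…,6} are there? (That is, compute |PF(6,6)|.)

#PF = (7−6)·7^(6−1) = 1 · 16807 = 16807 [KW]
E.g. (3,5,1,4,3,1) → sorted (1,1,3,3,4,5): b_i ≤ i ∀i, a PF.

16807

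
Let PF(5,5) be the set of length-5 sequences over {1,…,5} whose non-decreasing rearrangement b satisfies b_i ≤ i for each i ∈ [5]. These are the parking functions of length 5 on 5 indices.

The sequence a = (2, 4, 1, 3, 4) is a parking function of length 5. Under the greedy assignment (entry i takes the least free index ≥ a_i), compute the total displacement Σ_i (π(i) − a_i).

Σπ = 15 ({1..5} each once); Σa = 2+4+1+3+4 = 14; disp = 15−14 = 1.

1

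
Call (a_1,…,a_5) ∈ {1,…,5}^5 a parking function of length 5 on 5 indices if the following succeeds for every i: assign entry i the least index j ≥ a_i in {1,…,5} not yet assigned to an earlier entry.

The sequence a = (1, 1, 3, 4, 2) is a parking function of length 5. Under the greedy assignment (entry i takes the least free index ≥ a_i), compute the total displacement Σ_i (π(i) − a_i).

4

Σπ = 15 ({1..5} each once); Σa = 1+1+3+4+2 = 11; disp = 15−11 = 4.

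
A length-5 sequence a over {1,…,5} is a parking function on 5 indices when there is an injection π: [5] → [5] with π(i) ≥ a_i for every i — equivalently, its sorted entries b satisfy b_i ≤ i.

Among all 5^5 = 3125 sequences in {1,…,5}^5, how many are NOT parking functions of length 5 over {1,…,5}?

|PF| = (5−5+1)·(5+1)^(5−1) = 1 · 1296 = 1296 [KW]
One tuple (5,5,5,4,5) → sorted (4,5,5,5,5): b_1=4>1, not a PF.
Total 3125; non-PF = 3125−1296 = 1829

1829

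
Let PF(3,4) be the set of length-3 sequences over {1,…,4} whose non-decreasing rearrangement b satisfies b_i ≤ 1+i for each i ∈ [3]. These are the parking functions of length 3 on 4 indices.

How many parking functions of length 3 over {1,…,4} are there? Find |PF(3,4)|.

Count = (4−3+1)·(4+1)^(3−1) = 2 · 25 = 50 (Pollak)
One tuple (3,3,2) → sorted (2,3,3): b_i ≤ 1+i ∀i, a PF.

50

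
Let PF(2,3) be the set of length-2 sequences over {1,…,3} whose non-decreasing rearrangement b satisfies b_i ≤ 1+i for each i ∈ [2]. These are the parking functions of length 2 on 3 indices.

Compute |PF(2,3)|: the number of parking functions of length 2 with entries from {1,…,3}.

#PF = (4−2)·4^(2−1) = 2×4 = 8 (Konheim–Weiss)
One tuple (1,1) → sorted (1,1): b_i ≤ 1+i ∀i, a PF.

8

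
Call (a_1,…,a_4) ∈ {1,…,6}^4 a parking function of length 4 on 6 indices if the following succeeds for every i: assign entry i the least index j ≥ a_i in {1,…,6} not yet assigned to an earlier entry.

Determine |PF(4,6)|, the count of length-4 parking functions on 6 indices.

1029

|PF(4,6)| = (7−4)·7^(4−1) = 3 · 343 = 1029 (Konheim–Weiss)
Check (3,2,5,4) → sorted (2,3,4,5): b_i ≤ 2+i ∀i, a PF.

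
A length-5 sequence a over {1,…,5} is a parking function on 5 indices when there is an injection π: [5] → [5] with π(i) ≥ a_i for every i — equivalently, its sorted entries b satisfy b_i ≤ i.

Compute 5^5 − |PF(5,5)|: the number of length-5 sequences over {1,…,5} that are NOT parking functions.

|PF(5,5)| = 1·6^4 = 1×1296 = 1296
One tuple (5,3,1,5,4) → sorted (1,3,4,5,5): b_2=3>2, not a PF.
So 3125 − 1296 = 1829 fail.

1829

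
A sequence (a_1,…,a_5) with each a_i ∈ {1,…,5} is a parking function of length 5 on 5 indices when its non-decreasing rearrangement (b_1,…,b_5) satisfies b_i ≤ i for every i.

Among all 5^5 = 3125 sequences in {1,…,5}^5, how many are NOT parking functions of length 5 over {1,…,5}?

1829

#PF = (6−5)·6^(5−1) = 1×1296 = 1296 (Pollak)
One tuple (5,4,4,4,1) → sorted (1,4,4,4,5): b_2=4>2, not a PF.
So 3125 − 1296 = 1829 fail.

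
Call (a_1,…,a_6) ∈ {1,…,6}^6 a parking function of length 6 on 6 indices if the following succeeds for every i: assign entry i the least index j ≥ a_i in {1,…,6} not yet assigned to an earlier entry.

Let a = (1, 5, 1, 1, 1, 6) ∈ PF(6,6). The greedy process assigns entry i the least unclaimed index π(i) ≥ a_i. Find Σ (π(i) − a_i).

6

Σπ = 6·7/2 = 21 (π permutes [6]); Σa = 1+5+1+1+1+6 = 15; disp = 21−15 = 6.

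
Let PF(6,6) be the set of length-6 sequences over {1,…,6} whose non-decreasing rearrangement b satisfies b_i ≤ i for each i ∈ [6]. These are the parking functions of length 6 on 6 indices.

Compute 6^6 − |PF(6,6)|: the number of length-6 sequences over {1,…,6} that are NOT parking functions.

|PF(6,6)| = 1·7^5 = 1×16807 = 16807 [KW]
Check (4,4,5,4,4,4) → sorted (4,4,4,4,4,5): b_1=4>1, not a PF.
Total 46656; non-PF = 46656−16807 = 29849

29849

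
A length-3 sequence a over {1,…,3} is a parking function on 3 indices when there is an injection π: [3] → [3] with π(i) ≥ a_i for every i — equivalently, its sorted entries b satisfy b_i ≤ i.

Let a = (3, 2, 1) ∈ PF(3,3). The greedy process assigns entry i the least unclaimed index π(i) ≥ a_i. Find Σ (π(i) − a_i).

Σπ = 3·4/2 = 6 (π permutes [3]); Σa = 3+2+1 = 6; disp = 6−6 = 0.

0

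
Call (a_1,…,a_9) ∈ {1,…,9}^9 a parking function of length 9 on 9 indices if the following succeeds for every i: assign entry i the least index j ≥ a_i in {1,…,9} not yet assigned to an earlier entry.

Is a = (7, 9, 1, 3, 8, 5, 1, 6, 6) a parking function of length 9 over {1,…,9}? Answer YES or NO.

NO

Order a: b = (1, 1, 3, 5, 6, 6, 7, 8, 9).
  b_1=1 ≤ 1
  b_2=1 ≤ 2
  b_3=3 ≤ 3
  b_4=5 > 4
  fails at i=4 ⇒ NO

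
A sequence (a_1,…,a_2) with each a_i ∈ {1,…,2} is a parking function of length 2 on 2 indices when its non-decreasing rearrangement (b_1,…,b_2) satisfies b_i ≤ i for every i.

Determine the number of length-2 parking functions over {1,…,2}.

3

Count = (2+1−2)·(2+1)^{2−1} = 1 · 3 = 3 [KW]
One tuple (2,1) → sorted (1,2): b_i ≤ i ∀i, a PF.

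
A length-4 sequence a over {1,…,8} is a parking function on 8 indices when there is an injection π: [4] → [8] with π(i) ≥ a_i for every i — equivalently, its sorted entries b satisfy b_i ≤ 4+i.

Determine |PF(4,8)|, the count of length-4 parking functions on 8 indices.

|PF| = (8+1−4)·(8+1)^{4−1} = 5·729 = 3645
Example (4,3,8,4) → sorted (3,4,4,8): b_i ≤ 4+i ∀i, a PF.

3645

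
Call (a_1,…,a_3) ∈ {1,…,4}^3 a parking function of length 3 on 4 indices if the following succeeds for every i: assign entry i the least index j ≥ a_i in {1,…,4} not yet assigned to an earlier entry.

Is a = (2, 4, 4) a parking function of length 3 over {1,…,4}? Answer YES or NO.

NO

Sorted: b = (2, 4, 4).
  b_1=2 ≤ 2
  b_2=4 > 3
  fails at i=2 ⇒ NO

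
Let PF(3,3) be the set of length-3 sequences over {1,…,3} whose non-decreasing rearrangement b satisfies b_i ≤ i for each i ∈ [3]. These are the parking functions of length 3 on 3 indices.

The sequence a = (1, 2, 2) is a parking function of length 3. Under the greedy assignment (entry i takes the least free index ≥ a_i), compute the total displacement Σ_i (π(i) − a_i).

1

Σπ = 3·4/2 = 6 (π permutes [3]); Σa = 1+2+2 = 5; disp = 6−5 = 1.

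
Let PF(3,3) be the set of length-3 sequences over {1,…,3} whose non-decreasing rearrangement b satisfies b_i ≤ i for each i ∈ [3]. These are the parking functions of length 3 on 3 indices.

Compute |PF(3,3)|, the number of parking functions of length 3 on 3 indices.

Count = 1·4^2 = 1×16 = 16
Example (2,1,3) → sorted (1,2,3): b_i ≤ i ∀i, a PF.

16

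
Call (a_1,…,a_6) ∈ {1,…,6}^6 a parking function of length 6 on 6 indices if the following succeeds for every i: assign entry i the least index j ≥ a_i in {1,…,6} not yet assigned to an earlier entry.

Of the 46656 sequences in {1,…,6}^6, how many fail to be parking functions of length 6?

29849

|PF(6,6)| = (6+1−6)·(6+1)^{6−1} = 1·16807 = 16807 [KW]
Check (6,4,6,1,2,5) → sorted (1,2,4,5,6,6): b_3=4>3, not a PF.
Total 46656; non-PF = 46656−16807 = 29849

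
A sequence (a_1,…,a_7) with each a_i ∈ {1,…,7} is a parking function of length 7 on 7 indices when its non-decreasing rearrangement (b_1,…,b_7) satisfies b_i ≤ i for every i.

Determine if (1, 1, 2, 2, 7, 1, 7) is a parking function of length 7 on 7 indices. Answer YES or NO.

NO

Sorted: b = (1, 1, 1, 2, 2, 7, 7).
  b_1=1 ≤ 1
  b_2=1 ≤ 2
  b_3=1 ≤ 3
  b_4=2 ≤ 4
  b_5=2 ≤ 5
  b_6=7 > 6
  fails at i=6 ⇒ NO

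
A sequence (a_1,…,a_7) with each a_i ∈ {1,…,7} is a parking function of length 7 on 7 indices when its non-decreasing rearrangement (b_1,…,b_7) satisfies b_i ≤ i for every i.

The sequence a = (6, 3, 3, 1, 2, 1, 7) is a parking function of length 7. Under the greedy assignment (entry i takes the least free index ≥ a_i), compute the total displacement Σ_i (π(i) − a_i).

5

Σπ = 7·8/2 = 28 (π permutes [7]); Σa = 6+3+3+1+2+1+7 = 23; disp = 28−23 = 5.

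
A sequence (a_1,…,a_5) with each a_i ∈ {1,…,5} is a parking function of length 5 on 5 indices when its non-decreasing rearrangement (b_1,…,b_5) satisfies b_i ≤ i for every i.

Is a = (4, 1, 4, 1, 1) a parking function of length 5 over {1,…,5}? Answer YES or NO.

YES

Rearranged: b = (1, 1, 1, 4, 4).
  b_1=1 ≤ 1
  b_2=1 ≤ 2
  b_3=1 ≤ 3
  b_4=4 ≤ 4
  b_5=4 ≤ 5
All bounds hold ⇒ YES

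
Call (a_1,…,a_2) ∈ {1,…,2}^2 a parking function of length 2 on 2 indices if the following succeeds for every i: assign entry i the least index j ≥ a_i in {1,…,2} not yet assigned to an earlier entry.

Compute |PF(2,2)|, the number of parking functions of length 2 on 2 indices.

3

|PF(2,2)| = (3−2)·3^(2−1) = 1×3 = 3
Example (1,1) → sorted (1,1): b_i ≤ i ∀i, a PF.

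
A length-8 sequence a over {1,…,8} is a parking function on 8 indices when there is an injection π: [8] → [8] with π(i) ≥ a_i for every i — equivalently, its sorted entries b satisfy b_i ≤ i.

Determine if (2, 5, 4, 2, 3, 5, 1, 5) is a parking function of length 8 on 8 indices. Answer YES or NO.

YES

Sorted: b = (1, 2, 2, 3, 4, 5, 5, 5).
  b_1=1 ≤ 1
  b_2=2 ≤ 2
  b_3=2 ≤ 3
  b_4=3 ≤ 4
  b_5=4 ≤ 5
  b_6=5 ≤ 6
  b_7=5 ≤ 7
  b_8=5 ≤ 8
All bounds hold ⇒ YES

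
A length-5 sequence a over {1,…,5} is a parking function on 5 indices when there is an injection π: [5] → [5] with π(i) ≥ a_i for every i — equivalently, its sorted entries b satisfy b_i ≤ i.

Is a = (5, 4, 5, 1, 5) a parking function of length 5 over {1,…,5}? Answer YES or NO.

NO

Rearranged: b = (1, 4, 5, 5, 5).
  b_1=1 ≤ 1
  b_2=4 > 2
  fails at i=2 ⇒ NO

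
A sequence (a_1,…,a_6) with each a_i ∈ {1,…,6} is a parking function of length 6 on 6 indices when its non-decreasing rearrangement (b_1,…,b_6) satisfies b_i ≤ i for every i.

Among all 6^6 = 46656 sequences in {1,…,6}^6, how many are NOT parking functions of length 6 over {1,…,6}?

29849

|PF(6,6)| = (7−6)·7^(6−1) = 1 · 16807 = 16807 (Konheim–Weiss)
One tuple (3,2,6,2,4,4) → sorted (2,2,3,4,4,6): b_1=2>1, not a PF.
6^6 − 16807 = 46656 − 16807 = 29849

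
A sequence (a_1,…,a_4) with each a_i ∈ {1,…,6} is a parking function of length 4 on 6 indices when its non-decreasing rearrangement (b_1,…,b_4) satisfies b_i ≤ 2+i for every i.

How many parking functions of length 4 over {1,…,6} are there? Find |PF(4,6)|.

Count = (6−4+1)·(6+1)^(4−1) = 3·343 = 1029 (Konheim–Weiss)
E.g. (4,4,3,4) → sorted (3,4,4,4): b_i ≤ 2+i ∀i, a PF.

1029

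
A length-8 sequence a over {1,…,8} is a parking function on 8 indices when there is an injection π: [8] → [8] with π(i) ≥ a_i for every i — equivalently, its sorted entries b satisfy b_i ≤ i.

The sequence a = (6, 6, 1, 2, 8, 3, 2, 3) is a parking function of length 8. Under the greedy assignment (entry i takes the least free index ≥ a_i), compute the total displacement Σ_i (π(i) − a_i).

Σπ = 8·9/2 = 36 (π permutes [8]); Σa = 6+6+1+2+8+3+2+3 = 31; disp = 36−31 = 5.

5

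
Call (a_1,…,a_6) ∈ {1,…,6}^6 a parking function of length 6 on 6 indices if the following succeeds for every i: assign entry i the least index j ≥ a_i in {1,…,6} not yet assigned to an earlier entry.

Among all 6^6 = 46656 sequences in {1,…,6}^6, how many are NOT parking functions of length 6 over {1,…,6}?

Count = (7−6)·7^(6−1) = 1·16807 = 16807 [KW]
Example (6,6,5,6,2,5) → sorted (2,5,5,6,6,6): b_1=2>1, not a PF.
Total 46656; non-PF = 46656−16807 = 29849

29849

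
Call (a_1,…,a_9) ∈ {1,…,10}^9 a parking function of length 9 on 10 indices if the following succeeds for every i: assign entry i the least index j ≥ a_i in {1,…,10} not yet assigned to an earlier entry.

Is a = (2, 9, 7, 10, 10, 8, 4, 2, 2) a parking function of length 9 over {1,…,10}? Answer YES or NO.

NO

Order a: b = (2, 2, 2, 4, 7, 8, 9, 10, 10).
  b_1=2 ≤ 2
  b_2=2 ≤ 3
  b_3=2 ≤ 4
  b_4=4 ≤ 5
  b_5=7 > 6
  fails at i=5 ⇒ NO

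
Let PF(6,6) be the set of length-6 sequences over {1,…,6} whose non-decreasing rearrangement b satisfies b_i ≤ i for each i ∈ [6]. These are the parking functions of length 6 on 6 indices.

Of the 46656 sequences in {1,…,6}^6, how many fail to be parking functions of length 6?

29849

|PF| = (6+1−6)·(6+1)^{6−1} = 1×16807 = 16807
One tuple (3,3,6,5,6,2) → sorted (2,3,3,5,6,6): b_1=2>1, not a PF.
Total 46656; non-PF = 46656−16807 = 29849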